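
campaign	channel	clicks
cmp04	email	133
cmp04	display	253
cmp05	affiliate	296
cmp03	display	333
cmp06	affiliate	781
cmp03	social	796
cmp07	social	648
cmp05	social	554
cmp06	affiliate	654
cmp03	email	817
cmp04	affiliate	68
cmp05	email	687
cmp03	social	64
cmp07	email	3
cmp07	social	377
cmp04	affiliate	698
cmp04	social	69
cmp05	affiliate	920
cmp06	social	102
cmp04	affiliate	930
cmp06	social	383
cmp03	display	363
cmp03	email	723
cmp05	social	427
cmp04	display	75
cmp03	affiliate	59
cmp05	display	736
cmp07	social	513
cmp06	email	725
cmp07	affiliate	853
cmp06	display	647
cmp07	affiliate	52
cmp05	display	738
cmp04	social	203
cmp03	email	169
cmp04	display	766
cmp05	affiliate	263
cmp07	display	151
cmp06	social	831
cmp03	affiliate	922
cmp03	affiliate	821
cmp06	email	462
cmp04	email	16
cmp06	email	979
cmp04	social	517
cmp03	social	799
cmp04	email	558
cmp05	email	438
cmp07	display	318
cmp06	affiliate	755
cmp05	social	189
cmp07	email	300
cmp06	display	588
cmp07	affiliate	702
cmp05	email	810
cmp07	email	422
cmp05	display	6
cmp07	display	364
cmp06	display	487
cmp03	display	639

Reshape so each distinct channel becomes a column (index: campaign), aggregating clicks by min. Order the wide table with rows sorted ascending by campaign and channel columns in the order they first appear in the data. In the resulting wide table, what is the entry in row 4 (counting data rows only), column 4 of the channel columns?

102

With rows sorted ascending by campaign, row 4 is campaign=cmp06. channel columns in first-appearance order: email, display, affiliate, social; column 4 is social.
Long rows with campaign=cmp06, channel=social: min(102, 383, 831) = 102.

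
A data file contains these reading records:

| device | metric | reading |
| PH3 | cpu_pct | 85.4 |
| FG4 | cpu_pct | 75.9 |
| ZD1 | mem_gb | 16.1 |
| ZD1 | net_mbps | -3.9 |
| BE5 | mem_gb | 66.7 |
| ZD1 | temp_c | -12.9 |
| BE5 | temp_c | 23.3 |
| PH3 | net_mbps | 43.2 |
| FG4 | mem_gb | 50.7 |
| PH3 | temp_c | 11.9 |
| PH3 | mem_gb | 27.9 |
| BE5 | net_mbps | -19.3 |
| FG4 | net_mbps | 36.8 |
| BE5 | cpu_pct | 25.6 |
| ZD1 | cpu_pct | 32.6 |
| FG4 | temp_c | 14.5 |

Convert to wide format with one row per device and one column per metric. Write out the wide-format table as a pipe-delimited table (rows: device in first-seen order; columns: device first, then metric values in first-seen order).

Columns: device plus the 4 distinct metric values (cpu_pct, mem_gb, net_mbps, temp_c).
For example, row PH3 column cpu_pct takes reading=85.4 from the long row (PH3, cpu_pct).

| device | cpu_pct | mem_gb | net_mbps | temp_c |
| PH3 | 85.4 | 27.9 | 43.2 | 11.9 |
| FG4 | 75.9 | 50.7 | 36.8 | 14.5 |
| ZD1 | 32.6 | 16.1 | -3.9 | -12.9 |
| BE5 | 25.6 | 66.7 | -19.3 | 23.3 |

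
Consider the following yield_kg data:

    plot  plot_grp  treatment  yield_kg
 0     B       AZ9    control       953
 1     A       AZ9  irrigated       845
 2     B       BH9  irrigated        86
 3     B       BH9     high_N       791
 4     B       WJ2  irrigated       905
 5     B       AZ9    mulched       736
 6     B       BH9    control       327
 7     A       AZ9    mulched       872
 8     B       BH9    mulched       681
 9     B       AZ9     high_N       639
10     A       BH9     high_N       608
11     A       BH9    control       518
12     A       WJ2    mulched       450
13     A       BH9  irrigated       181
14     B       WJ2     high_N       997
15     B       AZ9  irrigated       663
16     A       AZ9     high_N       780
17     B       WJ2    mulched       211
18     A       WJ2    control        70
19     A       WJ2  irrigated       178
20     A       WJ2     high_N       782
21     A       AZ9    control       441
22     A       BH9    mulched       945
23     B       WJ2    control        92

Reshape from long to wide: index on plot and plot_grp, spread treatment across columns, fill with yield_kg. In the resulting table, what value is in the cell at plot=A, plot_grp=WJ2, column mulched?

450

Wide layout: rows indexed by plot and plot_grp, columns are the 4 distinct treatment values (control, irrigated, high_N, mulched).
Cell (plot=A, plot_grp=WJ2, treatment=mulched) draws from the long row where plot=A, plot_grp=WJ2 and treatment=mulched, which has yield_kg=450.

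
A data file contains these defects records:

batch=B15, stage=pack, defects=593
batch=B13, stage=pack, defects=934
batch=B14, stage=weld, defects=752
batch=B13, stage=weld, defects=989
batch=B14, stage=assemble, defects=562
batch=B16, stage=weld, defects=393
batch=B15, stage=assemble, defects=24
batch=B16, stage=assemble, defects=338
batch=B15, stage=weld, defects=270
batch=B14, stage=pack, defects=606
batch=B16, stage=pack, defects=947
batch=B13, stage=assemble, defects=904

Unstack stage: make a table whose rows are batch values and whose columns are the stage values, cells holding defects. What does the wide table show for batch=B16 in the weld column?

Wide layout: rows indexed by batch, columns are the 3 distinct stage values (pack, weld, assemble).
Cell (batch=B16, stage=weld) draws from the long row where batch=B16 and stage=weld, which has defects=393.

393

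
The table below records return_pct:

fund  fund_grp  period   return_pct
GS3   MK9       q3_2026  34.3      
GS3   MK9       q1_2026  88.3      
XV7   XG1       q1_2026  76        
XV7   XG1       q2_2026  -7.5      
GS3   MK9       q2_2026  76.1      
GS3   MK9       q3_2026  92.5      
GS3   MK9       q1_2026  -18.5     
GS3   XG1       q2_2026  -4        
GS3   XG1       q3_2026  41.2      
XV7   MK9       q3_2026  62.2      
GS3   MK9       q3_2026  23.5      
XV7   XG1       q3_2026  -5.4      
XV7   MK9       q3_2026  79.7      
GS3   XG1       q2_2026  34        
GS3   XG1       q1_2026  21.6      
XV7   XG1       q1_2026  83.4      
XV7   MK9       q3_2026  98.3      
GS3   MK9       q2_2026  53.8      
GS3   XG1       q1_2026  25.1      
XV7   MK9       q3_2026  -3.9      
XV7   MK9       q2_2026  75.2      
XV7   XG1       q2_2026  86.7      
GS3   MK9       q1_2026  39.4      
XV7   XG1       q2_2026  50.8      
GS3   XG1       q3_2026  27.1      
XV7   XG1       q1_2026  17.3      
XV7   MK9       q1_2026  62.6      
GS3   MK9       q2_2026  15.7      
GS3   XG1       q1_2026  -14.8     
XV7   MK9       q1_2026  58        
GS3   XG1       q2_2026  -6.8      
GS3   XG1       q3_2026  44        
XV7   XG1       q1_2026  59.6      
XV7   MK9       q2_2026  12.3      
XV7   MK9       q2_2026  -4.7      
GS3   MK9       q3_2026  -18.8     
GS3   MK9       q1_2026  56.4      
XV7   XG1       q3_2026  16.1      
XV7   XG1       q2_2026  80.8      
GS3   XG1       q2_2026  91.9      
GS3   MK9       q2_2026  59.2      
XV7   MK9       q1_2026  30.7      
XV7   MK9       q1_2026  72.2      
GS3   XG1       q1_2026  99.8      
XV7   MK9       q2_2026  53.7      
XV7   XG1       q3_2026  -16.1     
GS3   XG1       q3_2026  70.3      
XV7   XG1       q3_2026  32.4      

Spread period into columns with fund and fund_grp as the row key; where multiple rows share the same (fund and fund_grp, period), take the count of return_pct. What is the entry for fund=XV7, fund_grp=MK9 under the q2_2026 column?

Rows with fund=XV7, fund_grp=MK9 and period=q2_2026: return_pct values are 75.2, 12.3, -4.7, 53.7.
4 rows match — count = 4.

4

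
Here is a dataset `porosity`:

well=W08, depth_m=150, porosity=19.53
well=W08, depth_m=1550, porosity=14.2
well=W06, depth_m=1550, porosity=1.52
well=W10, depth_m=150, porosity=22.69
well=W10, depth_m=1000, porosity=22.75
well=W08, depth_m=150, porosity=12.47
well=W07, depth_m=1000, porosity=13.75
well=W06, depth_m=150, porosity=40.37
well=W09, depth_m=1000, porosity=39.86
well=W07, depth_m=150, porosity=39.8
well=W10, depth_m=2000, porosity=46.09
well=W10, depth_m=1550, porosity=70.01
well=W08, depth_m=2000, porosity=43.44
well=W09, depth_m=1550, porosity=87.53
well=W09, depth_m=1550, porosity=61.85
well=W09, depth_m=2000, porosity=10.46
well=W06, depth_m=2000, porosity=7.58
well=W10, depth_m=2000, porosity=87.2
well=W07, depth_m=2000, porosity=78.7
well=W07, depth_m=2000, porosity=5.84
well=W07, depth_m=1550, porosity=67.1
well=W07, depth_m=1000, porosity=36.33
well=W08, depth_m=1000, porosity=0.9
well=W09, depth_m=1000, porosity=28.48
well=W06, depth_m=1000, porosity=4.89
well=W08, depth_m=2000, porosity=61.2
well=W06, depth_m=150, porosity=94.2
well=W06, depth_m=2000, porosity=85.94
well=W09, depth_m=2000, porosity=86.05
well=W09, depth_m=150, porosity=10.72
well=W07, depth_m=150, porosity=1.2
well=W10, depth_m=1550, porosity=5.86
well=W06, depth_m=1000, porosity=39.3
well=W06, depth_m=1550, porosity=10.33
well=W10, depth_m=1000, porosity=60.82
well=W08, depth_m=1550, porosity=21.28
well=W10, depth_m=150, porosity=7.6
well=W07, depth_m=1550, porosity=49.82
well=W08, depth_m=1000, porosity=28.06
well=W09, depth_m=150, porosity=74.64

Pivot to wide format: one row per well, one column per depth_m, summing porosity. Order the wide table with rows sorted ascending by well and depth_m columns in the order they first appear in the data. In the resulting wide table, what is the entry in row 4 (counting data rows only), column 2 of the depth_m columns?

With rows sorted ascending by well, row 4 is well=W09. depth_m columns in first-appearance order: 150, 1550, 1000, 2000; column 2 is 1550.
Long rows with well=W09, depth_m=1550: 87.53 + 61.85 = 149.38.

149.38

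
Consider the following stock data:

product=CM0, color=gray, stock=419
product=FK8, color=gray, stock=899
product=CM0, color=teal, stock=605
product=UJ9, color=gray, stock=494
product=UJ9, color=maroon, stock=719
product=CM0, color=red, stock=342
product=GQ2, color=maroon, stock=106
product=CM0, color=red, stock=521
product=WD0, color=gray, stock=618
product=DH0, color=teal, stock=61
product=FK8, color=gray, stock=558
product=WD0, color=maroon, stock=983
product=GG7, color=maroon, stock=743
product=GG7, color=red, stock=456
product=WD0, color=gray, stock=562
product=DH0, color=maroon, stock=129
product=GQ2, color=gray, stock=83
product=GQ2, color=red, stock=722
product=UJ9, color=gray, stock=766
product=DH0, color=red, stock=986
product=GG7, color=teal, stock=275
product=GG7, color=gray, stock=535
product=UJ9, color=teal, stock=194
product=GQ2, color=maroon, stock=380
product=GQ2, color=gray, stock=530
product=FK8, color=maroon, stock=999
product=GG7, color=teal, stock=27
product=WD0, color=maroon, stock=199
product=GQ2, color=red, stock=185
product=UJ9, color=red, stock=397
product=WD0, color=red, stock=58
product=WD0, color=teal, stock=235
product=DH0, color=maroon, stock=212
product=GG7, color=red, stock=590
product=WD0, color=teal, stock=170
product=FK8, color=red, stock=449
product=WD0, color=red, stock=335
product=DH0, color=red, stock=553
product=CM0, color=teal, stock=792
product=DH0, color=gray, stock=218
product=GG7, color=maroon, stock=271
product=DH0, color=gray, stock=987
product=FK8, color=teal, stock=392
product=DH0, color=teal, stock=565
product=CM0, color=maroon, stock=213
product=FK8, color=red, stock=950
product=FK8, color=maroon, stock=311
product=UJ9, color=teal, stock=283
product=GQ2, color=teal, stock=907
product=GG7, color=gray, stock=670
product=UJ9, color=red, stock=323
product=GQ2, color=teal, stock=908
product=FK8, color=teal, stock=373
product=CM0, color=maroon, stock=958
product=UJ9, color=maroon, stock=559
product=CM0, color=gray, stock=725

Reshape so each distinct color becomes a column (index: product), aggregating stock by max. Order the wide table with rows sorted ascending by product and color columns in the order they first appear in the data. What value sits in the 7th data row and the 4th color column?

335

With rows sorted ascending by product, row 7 is product=WD0. color columns in first-appearance order: gray, teal, maroon, red; column 4 is red.
Long rows with product=WD0, color=red: max(58, 335) = 335.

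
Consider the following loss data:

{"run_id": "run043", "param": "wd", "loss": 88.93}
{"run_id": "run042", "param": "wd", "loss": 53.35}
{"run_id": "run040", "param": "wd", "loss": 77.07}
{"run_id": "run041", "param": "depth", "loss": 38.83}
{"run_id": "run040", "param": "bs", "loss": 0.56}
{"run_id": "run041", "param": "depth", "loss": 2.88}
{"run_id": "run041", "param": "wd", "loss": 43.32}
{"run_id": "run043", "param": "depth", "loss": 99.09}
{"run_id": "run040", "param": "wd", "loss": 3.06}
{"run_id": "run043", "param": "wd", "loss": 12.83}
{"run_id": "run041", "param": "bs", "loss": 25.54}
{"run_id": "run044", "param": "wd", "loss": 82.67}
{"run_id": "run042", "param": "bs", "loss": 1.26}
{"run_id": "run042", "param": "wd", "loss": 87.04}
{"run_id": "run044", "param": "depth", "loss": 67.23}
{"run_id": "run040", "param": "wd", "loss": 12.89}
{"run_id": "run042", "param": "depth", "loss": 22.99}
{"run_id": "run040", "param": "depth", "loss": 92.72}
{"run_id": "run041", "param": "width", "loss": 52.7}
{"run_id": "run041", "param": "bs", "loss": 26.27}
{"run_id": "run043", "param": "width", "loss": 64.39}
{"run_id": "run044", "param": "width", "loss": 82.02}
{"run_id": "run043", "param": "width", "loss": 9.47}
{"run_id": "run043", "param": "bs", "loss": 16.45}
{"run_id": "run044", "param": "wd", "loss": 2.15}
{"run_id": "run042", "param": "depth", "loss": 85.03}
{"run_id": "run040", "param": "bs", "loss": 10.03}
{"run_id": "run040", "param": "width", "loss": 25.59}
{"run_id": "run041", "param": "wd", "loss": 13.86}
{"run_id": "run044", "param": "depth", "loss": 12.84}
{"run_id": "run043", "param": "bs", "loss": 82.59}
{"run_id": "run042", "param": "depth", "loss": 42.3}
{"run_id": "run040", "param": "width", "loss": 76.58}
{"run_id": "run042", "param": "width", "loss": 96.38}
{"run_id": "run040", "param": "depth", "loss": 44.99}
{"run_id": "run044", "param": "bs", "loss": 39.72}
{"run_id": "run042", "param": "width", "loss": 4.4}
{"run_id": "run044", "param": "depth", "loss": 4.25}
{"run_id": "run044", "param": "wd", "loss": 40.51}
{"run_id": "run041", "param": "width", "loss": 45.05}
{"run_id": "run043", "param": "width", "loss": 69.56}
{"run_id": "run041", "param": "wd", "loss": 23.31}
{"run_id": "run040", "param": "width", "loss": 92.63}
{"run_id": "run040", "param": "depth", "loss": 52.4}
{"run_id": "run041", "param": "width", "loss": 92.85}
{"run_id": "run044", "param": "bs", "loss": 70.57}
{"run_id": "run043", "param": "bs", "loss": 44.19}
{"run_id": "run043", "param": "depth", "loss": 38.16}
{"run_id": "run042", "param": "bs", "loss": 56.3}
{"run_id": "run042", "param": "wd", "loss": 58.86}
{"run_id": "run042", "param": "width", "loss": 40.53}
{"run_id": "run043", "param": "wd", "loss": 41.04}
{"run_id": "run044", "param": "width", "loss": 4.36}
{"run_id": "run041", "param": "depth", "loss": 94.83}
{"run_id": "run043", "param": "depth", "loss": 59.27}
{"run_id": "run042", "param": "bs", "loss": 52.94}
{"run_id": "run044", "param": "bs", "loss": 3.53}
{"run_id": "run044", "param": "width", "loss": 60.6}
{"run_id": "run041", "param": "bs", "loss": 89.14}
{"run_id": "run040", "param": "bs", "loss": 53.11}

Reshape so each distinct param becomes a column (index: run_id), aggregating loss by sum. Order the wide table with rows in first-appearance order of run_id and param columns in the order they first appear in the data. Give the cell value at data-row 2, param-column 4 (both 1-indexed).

With rows in first-appearance order of run_id, row 2 is run_id=run042. param columns in first-appearance order: wd, depth, bs, width; column 4 is width.
Long rows with run_id=run042, param=width: 96.38 + 4.4 + 40.53 = 141.31.

141.31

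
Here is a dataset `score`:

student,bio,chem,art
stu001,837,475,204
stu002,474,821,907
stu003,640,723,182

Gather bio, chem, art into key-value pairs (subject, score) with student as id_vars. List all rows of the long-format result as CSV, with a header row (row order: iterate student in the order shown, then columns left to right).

Each (student, column) pair becomes one row: 3 × 3 = 9 rows.
For example, (stu001, bio) → score=837.

student,subject,score
stu001,bio,837
stu001,chem,475
stu001,art,204
stu002,bio,474
stu002,chem,821
stu002,art,907
stu003,bio,640
stu003,chem,723
stu003,art,182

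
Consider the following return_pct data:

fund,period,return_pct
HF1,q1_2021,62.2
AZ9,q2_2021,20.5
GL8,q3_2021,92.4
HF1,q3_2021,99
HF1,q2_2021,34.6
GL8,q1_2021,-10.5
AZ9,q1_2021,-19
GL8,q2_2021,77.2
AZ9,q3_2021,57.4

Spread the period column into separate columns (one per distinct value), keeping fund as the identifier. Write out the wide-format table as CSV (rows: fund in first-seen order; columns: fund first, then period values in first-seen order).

Columns: fund plus the 3 distinct period values (q1_2021, q2_2021, q3_2021).
For example, row HF1 column q1_2021 takes return_pct=62.2 from the long row (HF1, q1_2021).

fund,q1_2021,q2_2021,q3_2021
HF1,62.2,34.6,99
AZ9,-19,20.5,57.4
GL8,-10.5,77.2,92.4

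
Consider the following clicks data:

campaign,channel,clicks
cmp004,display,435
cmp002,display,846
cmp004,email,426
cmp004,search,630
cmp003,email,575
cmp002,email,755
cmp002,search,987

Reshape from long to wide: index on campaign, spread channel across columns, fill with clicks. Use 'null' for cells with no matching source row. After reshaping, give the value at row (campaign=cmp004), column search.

630

The long row with campaign=cmp004, channel=search has clicks=630.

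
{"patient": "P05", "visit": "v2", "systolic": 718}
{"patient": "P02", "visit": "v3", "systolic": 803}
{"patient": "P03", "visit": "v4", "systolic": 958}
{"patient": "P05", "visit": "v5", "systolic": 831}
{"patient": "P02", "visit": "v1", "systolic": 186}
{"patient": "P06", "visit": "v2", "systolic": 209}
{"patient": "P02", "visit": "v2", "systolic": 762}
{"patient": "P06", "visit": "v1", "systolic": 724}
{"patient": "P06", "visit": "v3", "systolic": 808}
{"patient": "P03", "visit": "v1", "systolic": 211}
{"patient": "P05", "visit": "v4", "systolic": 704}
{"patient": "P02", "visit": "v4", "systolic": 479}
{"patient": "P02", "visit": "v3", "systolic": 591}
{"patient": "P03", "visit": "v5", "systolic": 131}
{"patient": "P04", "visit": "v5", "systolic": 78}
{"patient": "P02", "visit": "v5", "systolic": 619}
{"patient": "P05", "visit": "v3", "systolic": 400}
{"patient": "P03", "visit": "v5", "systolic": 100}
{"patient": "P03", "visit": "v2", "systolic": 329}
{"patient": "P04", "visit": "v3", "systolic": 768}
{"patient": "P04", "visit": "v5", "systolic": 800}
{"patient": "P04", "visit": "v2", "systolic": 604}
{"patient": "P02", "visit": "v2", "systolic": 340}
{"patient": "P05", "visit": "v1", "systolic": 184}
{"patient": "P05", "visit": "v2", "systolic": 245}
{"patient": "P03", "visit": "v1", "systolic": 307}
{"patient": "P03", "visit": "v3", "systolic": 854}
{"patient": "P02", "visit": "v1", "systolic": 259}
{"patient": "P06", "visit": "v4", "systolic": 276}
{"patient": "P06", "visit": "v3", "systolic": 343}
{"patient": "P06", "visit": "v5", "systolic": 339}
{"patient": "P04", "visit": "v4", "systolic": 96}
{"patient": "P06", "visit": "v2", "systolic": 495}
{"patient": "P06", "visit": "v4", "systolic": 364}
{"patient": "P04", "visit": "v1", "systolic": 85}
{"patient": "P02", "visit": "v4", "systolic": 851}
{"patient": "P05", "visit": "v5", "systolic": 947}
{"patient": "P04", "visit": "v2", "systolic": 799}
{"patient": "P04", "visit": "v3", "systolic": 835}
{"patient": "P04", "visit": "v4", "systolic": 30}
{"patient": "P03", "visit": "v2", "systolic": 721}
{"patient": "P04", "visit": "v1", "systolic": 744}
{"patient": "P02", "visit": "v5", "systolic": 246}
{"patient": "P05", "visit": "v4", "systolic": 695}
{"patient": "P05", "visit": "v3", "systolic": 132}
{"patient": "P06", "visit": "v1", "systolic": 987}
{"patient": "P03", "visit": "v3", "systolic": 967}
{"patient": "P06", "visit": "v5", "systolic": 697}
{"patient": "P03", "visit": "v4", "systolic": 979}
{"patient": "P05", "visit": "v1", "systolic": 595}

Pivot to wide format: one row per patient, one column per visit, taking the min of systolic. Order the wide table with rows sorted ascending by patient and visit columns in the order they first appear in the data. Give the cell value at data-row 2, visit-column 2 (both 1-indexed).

854

With rows sorted ascending by patient, row 2 is patient=P03. visit columns in first-appearance order: v2, v3, v4, v5, v1; column 2 is v3.
Long rows with patient=P03, visit=v3: min(854, 967) = 854.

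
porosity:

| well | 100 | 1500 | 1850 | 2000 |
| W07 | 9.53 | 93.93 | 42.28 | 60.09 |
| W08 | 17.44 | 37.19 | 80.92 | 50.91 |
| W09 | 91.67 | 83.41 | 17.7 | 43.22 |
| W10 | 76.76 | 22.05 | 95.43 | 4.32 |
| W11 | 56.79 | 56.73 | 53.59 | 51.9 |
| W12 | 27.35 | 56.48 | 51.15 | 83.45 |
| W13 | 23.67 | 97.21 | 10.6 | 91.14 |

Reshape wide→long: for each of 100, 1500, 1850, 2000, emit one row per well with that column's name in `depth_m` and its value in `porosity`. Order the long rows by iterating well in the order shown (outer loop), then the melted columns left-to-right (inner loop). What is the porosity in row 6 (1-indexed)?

28 rows total (7 × 4). Row 6: index ⌊(6-1)/4⌋ = 1 into well → W08; (6-1) mod 4 = 1 into the melted columns → 1500.
So row 6 is (W08, 1500, 37.19); porosity = 37.19.

37.19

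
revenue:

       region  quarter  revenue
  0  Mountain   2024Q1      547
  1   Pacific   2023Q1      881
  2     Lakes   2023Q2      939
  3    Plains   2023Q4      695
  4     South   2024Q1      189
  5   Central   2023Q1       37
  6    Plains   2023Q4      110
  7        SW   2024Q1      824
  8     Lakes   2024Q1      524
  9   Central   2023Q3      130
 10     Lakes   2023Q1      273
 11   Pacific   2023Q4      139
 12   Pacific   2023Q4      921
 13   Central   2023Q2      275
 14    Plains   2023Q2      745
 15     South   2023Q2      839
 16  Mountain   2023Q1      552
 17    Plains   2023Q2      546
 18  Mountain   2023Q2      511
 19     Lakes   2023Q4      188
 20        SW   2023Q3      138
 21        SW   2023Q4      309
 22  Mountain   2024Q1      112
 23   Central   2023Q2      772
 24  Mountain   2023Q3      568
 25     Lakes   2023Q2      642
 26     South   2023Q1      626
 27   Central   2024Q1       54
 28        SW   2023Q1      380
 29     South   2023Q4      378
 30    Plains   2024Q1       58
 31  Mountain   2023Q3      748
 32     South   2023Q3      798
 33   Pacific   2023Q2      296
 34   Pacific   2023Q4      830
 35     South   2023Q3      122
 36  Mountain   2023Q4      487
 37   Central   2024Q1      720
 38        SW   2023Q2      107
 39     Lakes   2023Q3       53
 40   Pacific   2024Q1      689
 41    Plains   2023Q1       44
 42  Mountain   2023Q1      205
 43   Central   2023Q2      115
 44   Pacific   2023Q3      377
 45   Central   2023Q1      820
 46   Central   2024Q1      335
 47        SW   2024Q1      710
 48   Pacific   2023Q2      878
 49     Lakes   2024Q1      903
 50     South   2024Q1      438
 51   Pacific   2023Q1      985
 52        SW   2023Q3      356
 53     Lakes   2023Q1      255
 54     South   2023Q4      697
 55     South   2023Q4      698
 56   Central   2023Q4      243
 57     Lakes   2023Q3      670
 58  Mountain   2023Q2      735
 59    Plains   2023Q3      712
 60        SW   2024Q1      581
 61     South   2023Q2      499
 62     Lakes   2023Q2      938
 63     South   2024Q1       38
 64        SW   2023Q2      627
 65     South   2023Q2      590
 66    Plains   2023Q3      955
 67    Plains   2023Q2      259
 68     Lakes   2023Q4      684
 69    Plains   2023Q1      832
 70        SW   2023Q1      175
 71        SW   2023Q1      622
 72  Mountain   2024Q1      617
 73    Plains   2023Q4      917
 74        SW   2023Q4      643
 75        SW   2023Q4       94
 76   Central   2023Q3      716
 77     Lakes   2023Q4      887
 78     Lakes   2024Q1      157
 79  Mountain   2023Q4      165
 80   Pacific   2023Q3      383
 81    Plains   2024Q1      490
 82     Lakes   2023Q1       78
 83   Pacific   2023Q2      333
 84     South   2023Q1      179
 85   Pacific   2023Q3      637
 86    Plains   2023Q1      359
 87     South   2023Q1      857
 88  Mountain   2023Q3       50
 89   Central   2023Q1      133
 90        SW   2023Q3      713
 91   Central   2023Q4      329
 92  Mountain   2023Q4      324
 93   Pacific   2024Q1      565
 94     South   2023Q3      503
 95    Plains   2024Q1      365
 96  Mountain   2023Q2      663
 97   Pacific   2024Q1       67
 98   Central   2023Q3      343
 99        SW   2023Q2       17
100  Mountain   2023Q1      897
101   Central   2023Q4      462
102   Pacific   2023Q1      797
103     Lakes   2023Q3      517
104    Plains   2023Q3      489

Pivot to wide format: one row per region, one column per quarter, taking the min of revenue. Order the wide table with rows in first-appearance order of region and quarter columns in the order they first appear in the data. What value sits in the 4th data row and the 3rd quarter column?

With rows in first-appearance order of region, row 4 is region=Plains. quarter columns in first-appearance order: 2024Q1, 2023Q1, 2023Q2, 2023Q4, 2023Q3; column 3 is 2023Q2.
Long rows with region=Plains, quarter=2023Q2: min(745, 546, 259) = 259.

259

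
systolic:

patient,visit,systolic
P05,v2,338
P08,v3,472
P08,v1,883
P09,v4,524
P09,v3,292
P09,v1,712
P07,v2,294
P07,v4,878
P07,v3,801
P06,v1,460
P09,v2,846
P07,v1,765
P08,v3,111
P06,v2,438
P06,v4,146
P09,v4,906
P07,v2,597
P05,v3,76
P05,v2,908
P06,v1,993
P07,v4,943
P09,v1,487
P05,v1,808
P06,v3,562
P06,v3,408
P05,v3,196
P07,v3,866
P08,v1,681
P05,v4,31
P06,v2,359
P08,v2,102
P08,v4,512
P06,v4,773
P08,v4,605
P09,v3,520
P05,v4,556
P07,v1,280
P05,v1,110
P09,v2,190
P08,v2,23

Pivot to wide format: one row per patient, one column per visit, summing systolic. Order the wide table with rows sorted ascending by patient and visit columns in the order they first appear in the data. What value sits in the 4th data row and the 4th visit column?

With rows sorted ascending by patient, row 4 is patient=P08. visit columns in first-appearance order: v2, v3, v1, v4; column 4 is v4.
Long rows with patient=P08, visit=v4: 512 + 605 = 1117.

1117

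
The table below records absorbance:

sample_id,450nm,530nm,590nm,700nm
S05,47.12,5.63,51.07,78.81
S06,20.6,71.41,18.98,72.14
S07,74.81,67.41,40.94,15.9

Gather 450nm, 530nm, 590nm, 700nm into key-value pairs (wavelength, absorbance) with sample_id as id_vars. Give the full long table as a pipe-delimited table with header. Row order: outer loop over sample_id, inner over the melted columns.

Each (sample_id, column) pair becomes one row: 3 × 4 = 12 rows.
For example, (S05, 450nm) → absorbance=47.12.

| sample_id | wavelength | absorbance |
| S05 | 450nm | 47.12 |
| S05 | 530nm | 5.63 |
| S05 | 590nm | 51.07 |
| S05 | 700nm | 78.81 |
| S06 | 450nm | 20.6 |
| S06 | 530nm | 71.41 |
| S06 | 590nm | 18.98 |
| S06 | 700nm | 72.14 |
| S07 | 450nm | 74.81 |
| S07 | 530nm | 67.41 |
| S07 | 590nm | 40.94 |
| S07 | 700nm | 15.9 |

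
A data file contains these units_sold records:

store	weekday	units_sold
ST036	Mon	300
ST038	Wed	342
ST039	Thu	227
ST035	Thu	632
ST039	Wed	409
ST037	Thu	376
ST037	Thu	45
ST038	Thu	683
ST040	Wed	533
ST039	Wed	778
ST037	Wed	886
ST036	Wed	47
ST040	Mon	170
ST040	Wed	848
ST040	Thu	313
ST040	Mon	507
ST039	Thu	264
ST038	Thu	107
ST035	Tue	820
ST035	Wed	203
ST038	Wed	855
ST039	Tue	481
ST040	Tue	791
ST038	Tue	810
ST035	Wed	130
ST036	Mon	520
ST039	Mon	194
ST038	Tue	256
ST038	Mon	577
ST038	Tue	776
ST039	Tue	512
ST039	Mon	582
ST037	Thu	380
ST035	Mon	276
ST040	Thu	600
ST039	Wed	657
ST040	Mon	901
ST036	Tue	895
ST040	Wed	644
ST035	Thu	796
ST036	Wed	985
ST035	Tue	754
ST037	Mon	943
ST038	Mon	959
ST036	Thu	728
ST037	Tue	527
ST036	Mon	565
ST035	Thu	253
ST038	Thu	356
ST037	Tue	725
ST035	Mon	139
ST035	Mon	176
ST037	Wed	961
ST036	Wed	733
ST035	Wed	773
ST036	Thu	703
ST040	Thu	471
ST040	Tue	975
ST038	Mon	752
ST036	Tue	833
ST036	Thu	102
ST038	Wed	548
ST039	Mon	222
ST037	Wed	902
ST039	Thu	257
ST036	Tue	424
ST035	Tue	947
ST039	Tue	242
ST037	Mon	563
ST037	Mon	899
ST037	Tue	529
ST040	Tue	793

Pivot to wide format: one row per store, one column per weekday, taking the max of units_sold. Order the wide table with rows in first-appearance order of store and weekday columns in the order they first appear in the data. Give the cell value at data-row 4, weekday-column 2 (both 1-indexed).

773

With rows in first-appearance order of store, row 4 is store=ST035. weekday columns in first-appearance order: Mon, Wed, Thu, Tue; column 2 is Wed.
Long rows with store=ST035, weekday=Wed: max(203, 130, 773) = 773.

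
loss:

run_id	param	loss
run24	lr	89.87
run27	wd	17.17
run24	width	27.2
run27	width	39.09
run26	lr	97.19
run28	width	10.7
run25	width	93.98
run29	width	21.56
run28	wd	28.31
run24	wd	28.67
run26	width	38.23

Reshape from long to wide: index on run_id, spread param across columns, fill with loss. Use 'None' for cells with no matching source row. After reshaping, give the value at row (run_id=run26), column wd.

None

No long-format row has run_id=run26 and param=wd, so the cell is None.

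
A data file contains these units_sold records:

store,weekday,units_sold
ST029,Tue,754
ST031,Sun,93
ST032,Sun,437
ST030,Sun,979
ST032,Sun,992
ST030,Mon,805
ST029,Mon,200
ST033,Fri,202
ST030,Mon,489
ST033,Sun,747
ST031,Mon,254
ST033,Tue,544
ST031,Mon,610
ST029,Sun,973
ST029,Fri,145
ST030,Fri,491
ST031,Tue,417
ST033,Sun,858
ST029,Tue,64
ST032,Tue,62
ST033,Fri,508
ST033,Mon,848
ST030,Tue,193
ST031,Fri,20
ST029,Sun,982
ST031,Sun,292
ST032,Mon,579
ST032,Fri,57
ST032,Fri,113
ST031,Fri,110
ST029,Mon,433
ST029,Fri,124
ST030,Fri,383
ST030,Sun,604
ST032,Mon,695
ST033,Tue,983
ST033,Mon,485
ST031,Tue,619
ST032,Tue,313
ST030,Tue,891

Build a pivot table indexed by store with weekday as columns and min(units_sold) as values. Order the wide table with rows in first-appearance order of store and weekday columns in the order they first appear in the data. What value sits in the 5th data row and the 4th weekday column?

With rows in first-appearance order of store, row 5 is store=ST033. weekday columns in first-appearance order: Tue, Sun, Mon, Fri; column 4 is Fri.
Long rows with store=ST033, weekday=Fri: min(202, 508) = 202.

202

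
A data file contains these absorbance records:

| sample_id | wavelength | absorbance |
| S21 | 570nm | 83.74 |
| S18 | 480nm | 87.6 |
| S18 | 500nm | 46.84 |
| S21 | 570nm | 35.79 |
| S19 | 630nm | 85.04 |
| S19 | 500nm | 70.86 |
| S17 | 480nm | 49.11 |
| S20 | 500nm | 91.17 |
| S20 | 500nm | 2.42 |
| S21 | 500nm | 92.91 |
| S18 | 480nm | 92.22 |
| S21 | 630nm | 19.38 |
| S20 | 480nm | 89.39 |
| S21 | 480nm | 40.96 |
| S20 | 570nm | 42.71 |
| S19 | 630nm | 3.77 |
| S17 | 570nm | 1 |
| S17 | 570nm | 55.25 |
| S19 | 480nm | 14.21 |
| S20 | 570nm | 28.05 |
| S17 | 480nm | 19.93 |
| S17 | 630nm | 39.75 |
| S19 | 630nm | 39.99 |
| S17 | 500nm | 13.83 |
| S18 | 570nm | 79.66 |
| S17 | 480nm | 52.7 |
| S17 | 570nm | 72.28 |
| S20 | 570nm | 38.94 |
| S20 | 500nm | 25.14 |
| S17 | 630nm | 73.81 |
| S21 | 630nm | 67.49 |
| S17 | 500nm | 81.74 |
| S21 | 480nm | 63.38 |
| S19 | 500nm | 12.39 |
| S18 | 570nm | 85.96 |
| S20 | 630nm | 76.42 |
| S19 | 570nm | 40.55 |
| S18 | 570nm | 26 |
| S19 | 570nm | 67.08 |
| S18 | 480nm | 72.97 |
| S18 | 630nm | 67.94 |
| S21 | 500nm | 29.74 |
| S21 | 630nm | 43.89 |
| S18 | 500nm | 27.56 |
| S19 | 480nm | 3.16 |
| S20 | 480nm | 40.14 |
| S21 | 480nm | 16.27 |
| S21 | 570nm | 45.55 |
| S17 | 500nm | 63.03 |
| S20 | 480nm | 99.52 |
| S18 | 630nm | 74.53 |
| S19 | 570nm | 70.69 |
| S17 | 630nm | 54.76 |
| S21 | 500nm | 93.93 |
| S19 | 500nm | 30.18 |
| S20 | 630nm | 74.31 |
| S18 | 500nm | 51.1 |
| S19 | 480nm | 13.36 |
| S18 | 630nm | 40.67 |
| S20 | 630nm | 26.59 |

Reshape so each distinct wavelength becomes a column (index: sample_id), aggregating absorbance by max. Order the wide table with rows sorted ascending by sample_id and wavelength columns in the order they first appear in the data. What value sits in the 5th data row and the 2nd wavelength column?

With rows sorted ascending by sample_id, row 5 is sample_id=S21. wavelength columns in first-appearance order: 570nm, 480nm, 500nm, 630nm; column 2 is 480nm.
Long rows with sample_id=S21, wavelength=480nm: max(40.96, 63.38, 16.27) = 63.38.

63.38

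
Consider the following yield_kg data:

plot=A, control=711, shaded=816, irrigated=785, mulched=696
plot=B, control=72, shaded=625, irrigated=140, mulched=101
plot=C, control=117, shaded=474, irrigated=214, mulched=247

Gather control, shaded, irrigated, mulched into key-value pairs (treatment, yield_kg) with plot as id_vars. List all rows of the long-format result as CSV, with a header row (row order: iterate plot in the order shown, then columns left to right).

Each (plot, column) pair becomes one row: 3 × 4 = 12 rows.
For example, (A, control) → yield_kg=711.

plot,treatment,yield_kg
A,control,711
A,shaded,816
A,irrigated,785
A,mulched,696
B,control,72
B,shaded,625
B,irrigated,140
B,mulched,101
C,control,117
C,shaded,474
C,irrigated,214
C,mulched,247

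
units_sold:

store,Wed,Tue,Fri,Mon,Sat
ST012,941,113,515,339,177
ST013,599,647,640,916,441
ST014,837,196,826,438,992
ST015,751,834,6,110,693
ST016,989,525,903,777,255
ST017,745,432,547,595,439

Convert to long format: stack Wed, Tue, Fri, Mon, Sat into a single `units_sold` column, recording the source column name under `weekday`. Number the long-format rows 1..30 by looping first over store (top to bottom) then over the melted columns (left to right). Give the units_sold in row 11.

837

30 rows total (6 × 5). Row 11: index ⌊(11-1)/5⌋ = 2 into store → ST014; (11-1) mod 5 = 0 into the melted columns → Wed.
So row 11 is (ST014, Wed, 837); units_sold = 837.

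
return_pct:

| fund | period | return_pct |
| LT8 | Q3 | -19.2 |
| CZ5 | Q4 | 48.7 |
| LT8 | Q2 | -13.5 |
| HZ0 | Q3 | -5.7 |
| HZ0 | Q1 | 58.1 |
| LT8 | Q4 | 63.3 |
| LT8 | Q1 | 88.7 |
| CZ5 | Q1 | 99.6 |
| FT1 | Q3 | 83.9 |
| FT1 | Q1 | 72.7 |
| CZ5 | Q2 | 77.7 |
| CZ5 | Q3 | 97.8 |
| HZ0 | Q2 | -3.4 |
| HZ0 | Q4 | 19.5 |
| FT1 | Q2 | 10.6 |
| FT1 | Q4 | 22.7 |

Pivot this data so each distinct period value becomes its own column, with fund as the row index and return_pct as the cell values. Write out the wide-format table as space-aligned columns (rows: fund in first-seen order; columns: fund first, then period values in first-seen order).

Columns: fund plus the 4 distinct period values (Q3, Q4, Q2, Q1).
For example, row LT8 column Q3 takes return_pct=-19.2 from the long row (LT8, Q3).

fund  Q3     Q4    Q2     Q1  
LT8   -19.2  63.3  -13.5  88.7
CZ5   97.8   48.7  77.7   99.6
HZ0   -5.7   19.5  -3.4   58.1
FT1   83.9   22.7  10.6   72.7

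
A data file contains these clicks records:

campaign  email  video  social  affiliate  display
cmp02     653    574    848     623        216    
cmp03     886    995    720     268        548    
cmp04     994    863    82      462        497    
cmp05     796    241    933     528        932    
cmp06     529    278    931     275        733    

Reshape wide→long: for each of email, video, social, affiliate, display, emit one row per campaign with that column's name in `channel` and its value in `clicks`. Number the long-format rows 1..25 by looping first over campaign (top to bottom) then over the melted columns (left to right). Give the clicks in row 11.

994

25 rows total (5 × 5). Row 11: index ⌊(11-1)/5⌋ = 2 into campaign → cmp04; (11-1) mod 5 = 0 into the melted columns → email.
So row 11 is (cmp04, email, 994); clicks = 994.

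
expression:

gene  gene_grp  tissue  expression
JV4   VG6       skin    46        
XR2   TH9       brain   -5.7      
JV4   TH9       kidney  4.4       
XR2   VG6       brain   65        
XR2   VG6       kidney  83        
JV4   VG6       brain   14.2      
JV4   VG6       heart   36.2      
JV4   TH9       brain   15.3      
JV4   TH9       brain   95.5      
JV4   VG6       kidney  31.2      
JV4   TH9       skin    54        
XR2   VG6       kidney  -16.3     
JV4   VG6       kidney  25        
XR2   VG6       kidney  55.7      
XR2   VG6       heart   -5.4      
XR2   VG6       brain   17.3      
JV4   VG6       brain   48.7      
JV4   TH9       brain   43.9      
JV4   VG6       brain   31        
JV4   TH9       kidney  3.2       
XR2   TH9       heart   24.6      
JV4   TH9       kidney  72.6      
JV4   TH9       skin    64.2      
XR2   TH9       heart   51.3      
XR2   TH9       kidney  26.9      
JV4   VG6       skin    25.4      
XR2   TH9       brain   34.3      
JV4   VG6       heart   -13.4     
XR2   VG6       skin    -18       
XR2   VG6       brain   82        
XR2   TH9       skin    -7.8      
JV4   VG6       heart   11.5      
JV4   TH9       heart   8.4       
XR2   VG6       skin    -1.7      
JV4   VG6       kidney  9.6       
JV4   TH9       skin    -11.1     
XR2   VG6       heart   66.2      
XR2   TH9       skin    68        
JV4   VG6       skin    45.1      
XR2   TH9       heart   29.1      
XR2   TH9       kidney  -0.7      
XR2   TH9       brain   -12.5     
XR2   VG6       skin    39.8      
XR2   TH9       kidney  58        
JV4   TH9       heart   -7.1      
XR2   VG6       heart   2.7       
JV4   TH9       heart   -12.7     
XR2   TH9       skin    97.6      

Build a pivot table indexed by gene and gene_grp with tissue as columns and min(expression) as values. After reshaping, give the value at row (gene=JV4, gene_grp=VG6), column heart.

-13.4

Rows with gene=JV4, gene_grp=VG6 and tissue=heart: expression values are 36.2, -13.4, 11.5.
min(36.2, -13.4, 11.5) = -13.4.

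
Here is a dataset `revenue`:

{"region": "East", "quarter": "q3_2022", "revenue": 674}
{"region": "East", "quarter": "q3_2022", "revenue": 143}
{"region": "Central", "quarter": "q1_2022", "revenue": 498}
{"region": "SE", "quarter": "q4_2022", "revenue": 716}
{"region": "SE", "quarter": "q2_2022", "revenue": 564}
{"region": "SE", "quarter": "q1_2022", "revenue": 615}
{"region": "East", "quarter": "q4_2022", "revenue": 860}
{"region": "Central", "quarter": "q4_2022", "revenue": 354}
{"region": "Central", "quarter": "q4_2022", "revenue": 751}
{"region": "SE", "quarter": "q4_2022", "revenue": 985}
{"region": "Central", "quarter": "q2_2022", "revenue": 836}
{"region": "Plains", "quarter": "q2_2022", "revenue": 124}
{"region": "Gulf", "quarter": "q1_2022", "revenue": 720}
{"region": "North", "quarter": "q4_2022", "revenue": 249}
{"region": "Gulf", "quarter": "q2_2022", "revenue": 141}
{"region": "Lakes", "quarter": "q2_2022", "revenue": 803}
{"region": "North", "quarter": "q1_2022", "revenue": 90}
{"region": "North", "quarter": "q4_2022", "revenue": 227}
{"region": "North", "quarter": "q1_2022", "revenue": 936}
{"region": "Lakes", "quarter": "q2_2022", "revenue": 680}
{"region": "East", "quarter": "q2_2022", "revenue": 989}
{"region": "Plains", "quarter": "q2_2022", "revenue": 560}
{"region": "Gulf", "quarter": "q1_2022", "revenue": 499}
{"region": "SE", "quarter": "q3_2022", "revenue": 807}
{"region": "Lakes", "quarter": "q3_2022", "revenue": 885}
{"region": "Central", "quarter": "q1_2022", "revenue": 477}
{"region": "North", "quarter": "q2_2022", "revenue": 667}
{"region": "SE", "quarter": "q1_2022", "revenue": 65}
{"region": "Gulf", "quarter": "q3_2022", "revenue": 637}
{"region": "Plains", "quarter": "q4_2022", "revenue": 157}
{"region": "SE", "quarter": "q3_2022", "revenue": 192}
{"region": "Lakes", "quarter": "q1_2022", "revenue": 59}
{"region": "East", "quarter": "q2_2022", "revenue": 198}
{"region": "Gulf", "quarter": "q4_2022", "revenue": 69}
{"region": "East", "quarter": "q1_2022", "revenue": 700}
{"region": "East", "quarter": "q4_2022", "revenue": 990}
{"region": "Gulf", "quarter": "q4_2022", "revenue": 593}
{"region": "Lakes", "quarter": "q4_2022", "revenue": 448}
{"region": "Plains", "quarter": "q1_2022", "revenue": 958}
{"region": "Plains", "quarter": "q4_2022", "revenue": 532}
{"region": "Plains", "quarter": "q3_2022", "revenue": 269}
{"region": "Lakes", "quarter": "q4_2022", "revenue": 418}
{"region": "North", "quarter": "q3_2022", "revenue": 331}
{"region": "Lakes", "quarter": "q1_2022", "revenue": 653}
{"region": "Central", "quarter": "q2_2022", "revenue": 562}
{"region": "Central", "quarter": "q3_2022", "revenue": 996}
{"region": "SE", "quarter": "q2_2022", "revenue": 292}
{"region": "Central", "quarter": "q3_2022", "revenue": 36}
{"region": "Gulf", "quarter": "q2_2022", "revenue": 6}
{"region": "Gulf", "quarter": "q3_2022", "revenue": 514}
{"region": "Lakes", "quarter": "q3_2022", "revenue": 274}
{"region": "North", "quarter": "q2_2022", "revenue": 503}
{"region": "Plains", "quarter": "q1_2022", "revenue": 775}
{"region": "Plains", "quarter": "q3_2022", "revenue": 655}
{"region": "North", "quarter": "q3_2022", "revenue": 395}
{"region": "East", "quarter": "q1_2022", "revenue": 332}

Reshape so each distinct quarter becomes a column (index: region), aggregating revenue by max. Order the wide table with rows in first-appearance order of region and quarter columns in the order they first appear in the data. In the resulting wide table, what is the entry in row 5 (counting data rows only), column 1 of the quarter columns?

637

With rows in first-appearance order of region, row 5 is region=Gulf. quarter columns in first-appearance order: q3_2022, q1_2022, q4_2022, q2_2022; column 1 is q3_2022.
Long rows with region=Gulf, quarter=q3_2022: max(637, 514) = 637.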